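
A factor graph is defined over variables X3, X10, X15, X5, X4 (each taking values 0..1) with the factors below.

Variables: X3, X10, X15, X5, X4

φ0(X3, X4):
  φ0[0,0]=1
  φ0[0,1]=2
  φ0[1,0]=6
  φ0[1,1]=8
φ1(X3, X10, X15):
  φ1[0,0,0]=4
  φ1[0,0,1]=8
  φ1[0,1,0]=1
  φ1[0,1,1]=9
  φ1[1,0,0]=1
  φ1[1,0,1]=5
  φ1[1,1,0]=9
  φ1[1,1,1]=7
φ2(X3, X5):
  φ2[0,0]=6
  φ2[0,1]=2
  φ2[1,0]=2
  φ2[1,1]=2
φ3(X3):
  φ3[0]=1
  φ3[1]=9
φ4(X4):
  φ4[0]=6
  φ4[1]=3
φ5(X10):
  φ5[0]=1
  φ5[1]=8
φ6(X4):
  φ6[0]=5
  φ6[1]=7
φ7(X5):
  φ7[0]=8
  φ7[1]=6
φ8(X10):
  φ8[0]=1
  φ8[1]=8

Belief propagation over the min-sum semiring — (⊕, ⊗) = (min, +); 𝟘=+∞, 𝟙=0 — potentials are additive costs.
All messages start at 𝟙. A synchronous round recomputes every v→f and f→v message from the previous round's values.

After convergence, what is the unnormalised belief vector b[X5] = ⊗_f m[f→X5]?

init: all messages = 𝟙 over 2 values
r1 m[φ0→X3] = [1, 6]
r1 m[φ0→X4] = [1, 2]
r1 m[φ1→X3] = [1, 1]
r1 m[φ1→X10] = [1, 1]
r1 m[φ1→X15] = [1, 5]
r1 m[φ2→X3] = [2, 2]
r1 m[φ2→X5] = [2, 2]
r1 m[φ3→X3] = [1, 9]
r1 m[φ4→X4] = [6, 3]
r1 m[φ5→X10] = [1, 8]
r1 m[φ6→X4] = [5, 7]
r1 m[φ7→X5] = [8, 6]
r1 m[φ8→X10] = [1, 8]
r1 m[X3→φ0] = [0, 0]
r1 m[X3→φ1] = [0, 0]
r1 m[X3→φ2] = [0, 0]
r1 m[X3→φ3] = [0, 0]
r1 m[X10→φ1] = [0, 0]
r1 m[X10→φ5] = [0, 0]
r1 m[X10→φ8] = [0, 0]
r1 m[X15→φ1] = [0, 0]
r1 m[X5→φ2] = [0, 0]
r1 m[X5→φ7] = [0, 0]
r1 m[X4→φ0] = [0, 0]
r1 m[X4→φ4] = [0, 0]
r1 m[X4→φ6] = [0, 0]
r2 m[φ0→X3] = [1, 6]
r2 m[φ0→X4] = [1, 2]
r2 m[φ1→X3] = [1, 1]
r2 m[φ1→X10] = [1, 1]
r2 m[φ1→X15] = [1, 5]
r2 m[φ2→X3] = [2, 2]
r2 m[φ2→X5] = [2, 2]
r2 m[φ3→X3] = [1, 9]
r2 m[φ4→X4] = [6, 3]
r2 m[φ5→X10] = [1, 8]
r2 m[φ6→X4] = [5, 7]
r2 m[φ7→X5] = [8, 6]
r2 m[φ8→X10] = [1, 8]
r2 m[X3→φ0] = [4, 12]
r2 m[X3→φ1] = [4, 17]
r2 m[X3→φ2] = [3, 16]
r2 m[X3→φ3] = [4, 9]
r2 m[X10→φ1] = [2, 16]
r2 m[X10→φ5] = [2, 9]
r2 m[X10→φ8] = [2, 9]
r2 m[X15→φ1] = [0, 0]
r2 m[X5→φ2] = [8, 6]
r2 m[X5→φ7] = [2, 2]
r2 m[X4→φ0] = [11, 10]
r2 m[X4→φ4] = [6, 9]
r2 m[X4→φ6] = [7, 5]
r3 m[φ0→X3] = [12, 17]
r3 m[φ0→X4] = [5, 6]
r3 m[φ1→X3] = [6, 3]
r3 m[φ1→X10] = [8, 5]
r3 m[φ1→X15] = [10, 14]
r3 m[φ2→X3] = [8, 8]
r3 m[φ2→X5] = [9, 5]
r3 m[φ3→X3] = [1, 9]
r3 m[φ4→X4] = [6, 3]
r3 m[φ5→X10] = [1, 8]
r3 m[φ6→X4] = [5, 7]
r3 m[φ7→X5] = [8, 6]
r3 m[φ8→X10] = [1, 8]
r3 m[X3→φ0] = [4, 12]
r3 m[X3→φ1] = [4, 17]
r3 m[X3→φ2] = [3, 16]
r3 m[X3→φ3] = [4, 9]
r3 m[X10→φ1] = [2, 16]
r3 m[X10→φ5] = [2, 9]
r3 m[X10→φ8] = [2, 9]
r3 m[X15→φ1] = [0, 0]
r3 m[X5→φ2] = [8, 6]
r3 m[X5→φ7] = [2, 2]
r3 m[X4→φ0] = [11, 10]
r3 m[X4→φ4] = [6, 9]
r3 m[X4→φ6] = [7, 5]
r4 m[φ0→X3] = [12, 17]
r4 m[φ0→X4] = [5, 6]
r4 m[φ1→X3] = [6, 3]
r4 m[φ1→X10] = [8, 5]
r4 m[φ1→X15] = [10, 14]
r4 m[φ2→X3] = [8, 8]
r4 m[φ2→X5] = [9, 5]
r4 m[φ3→X3] = [1, 9]
r4 m[φ4→X4] = [6, 3]
r4 m[φ5→X10] = [1, 8]
r4 m[φ6→X4] = [5, 7]
r4 m[φ7→X5] = [8, 6]
r4 m[φ8→X10] = [1, 8]
r4 m[X3→φ0] = [15, 20]
r4 m[X3→φ1] = [21, 34]
r4 m[X3→φ2] = [19, 29]
r4 m[X3→φ3] = [26, 28]
r4 m[X10→φ1] = [2, 16]
r4 m[X10→φ5] = [9, 13]
r4 m[X10→φ8] = [9, 13]
r4 m[X15→φ1] = [0, 0]
r4 m[X5→φ2] = [8, 6]
r4 m[X5→φ7] = [9, 5]
r4 m[X4→φ0] = [11, 10]
r4 m[X4→φ4] = [10, 13]
r4 m[X4→φ6] = [11, 9]
r5 m[φ0→X3] = [12, 17]
r5 m[φ0→X4] = [16, 17]
r5 m[φ1→X3] = [6, 3]
r5 m[φ1→X10] = [25, 22]
r5 m[φ1→X15] = [27, 31]
r5 m[φ2→X3] = [8, 8]
r5 m[φ2→X5] = [25, 21]
r5 m[φ3→X3] = [1, 9]
r5 m[φ4→X4] = [6, 3]
r5 m[φ5→X10] = [1, 8]
r5 m[φ6→X4] = [5, 7]
r5 m[φ7→X5] = [8, 6]
r5 m[φ8→X10] = [1, 8]
r5 m[X3→φ0] = [15, 20]
r5 m[X3→φ1] = [21, 34]
r5 m[X3→φ2] = [19, 29]
r5 m[X3→φ3] = [26, 28]
r5 m[X10→φ1] = [2, 16]
r5 m[X10→φ5] = [9, 13]
r5 m[X10→φ8] = [9, 13]
r5 m[X15→φ1] = [0, 0]
r5 m[X5→φ2] = [8, 6]
r5 m[X5→φ7] = [9, 5]
r5 m[X4→φ0] = [11, 10]
r5 m[X4→φ4] = [10, 13]
r5 m[X4→φ6] = [11, 9]
r6 m[φ0→X3] = [12, 17]
r6 m[φ0→X4] = [16, 17]
r6 m[φ1→X3] = [6, 3]
r6 m[φ1→X10] = [25, 22]
r6 m[φ1→X15] = [27, 31]
r6 m[φ2→X3] = [8, 8]
r6 m[φ2→X5] = [25, 21]
r6 m[φ3→X3] = [1, 9]
r6 m[φ4→X4] = [6, 3]
r6 m[φ5→X10] = [1, 8]
r6 m[φ6→X4] = [5, 7]
r6 m[φ7→X5] = [8, 6]
r6 m[φ8→X10] = [1, 8]
r6 m[X3→φ0] = [15, 20]
r6 m[X3→φ1] = [21, 34]
r6 m[X3→φ2] = [19, 29]
r6 m[X3→φ3] = [26, 28]
r6 m[X10→φ1] = [2, 16]
r6 m[X10→φ5] = [26, 30]
r6 m[X10→φ8] = [26, 30]
r6 m[X15→φ1] = [0, 0]
r6 m[X5→φ2] = [8, 6]
r6 m[X5→φ7] = [25, 21]
r6 m[X4→φ0] = [11, 10]
r6 m[X4→φ4] = [21, 24]
r6 m[X4→φ6] = [22, 20]
r7 m[φ0→X3] = [12, 17]
r7 m[φ0→X4] = [16, 17]
r7 m[φ1→X3] = [6, 3]
r7 m[φ1→X10] = [25, 22]
r7 m[φ1→X15] = [27, 31]
r7 m[φ2→X3] = [8, 8]
r7 m[φ2→X5] = [25, 21]
r7 m[φ3→X3] = [1, 9]
r7 m[φ4→X4] = [6, 3]
r7 m[φ5→X10] = [1, 8]
r7 m[φ6→X4] = [5, 7]
r7 m[φ7→X5] = [8, 6]
r7 m[φ8→X10] = [1, 8]
r7 m[X3→φ0] = [15, 20]
r7 m[X3→φ1] = [21, 34]
r7 m[X3→φ2] = [19, 29]
r7 m[X3→φ3] = [26, 28]
r7 m[X10→φ1] = [2, 16]
r7 m[X10→φ5] = [26, 30]
r7 m[X10→φ8] = [26, 30]
r7 m[X15→φ1] = [0, 0]
r7 m[X5→φ2] = [8, 6]
r7 m[X5→φ7] = [25, 21]
r7 m[X4→φ0] = [11, 10]
r7 m[X4→φ4] = [21, 24]
r7 m[X4→φ6] = [22, 20]
fixed point reached at round 7
b[X5] = ⊗ incoming = [33, 27]

b[X5] = [33, 27]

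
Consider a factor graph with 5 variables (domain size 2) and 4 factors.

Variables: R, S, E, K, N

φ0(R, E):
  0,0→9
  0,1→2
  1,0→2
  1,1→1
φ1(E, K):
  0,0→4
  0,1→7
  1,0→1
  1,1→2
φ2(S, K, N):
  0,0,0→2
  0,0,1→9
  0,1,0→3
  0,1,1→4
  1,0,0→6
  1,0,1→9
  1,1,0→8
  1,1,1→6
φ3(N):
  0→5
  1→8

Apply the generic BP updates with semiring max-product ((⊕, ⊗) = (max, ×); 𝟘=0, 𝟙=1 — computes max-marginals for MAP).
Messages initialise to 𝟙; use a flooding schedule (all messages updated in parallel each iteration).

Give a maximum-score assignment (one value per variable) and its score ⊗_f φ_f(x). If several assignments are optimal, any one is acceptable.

init: all messages = 𝟙 over 2 values
r1 m[φ0→R] = [9, 2]
r1 m[φ0→E] = [9, 2]
r1 m[φ1→E] = [7, 2]
r1 m[φ1→K] = [4, 7]
r1 m[φ2→S] = [9, 9]
r1 m[φ2→K] = [9, 8]
r1 m[φ2→N] = [8, 9]
r1 m[φ3→N] = [5, 8]
r1 m[R→φ0] = [1, 1]
r1 m[S→φ2] = [1, 1]
r1 m[E→φ0] = [1, 1]
r1 m[E→φ1] = [1, 1]
r1 m[K→φ1] = [1, 1]
r1 m[K→φ2] = [1, 1]
r1 m[N→φ2] = [1, 1]
r1 m[N→φ3] = [1, 1]
r2 m[φ0→R] = [9, 2]
r2 m[φ0→E] = [9, 2]
r2 m[φ1→E] = [7, 2]
r2 m[φ1→K] = [4, 7]
r2 m[φ2→S] = [9, 9]
r2 m[φ2→K] = [9, 8]
r2 m[φ2→N] = [8, 9]
r2 m[φ3→N] = [5, 8]
r2 m[R→φ0] = [1, 1]
r2 m[S→φ2] = [1, 1]
r2 m[E→φ0] = [7, 2]
r2 m[E→φ1] = [9, 2]
r2 m[K→φ1] = [9, 8]
r2 m[K→φ2] = [4, 7]
r2 m[N→φ2] = [5, 8]
r2 m[N→φ3] = [8, 9]
r3 m[φ0→R] = [63, 14]
r3 m[φ0→E] = [9, 2]
r3 m[φ1→E] = [56, 16]
r3 m[φ1→K] = [36, 63]
r3 m[φ2→S] = [288, 336]
r3 m[φ2→K] = [72, 48]
r3 m[φ2→N] = [56, 42]
r3 m[φ3→N] = [5, 8]
r3 m[R→φ0] = [1, 1]
r3 m[S→φ2] = [1, 1]
r3 m[E→φ0] = [7, 2]
r3 m[E→φ1] = [9, 2]
r3 m[K→φ1] = [9, 8]
r3 m[K→φ2] = [4, 7]
r3 m[N→φ2] = [5, 8]
r3 m[N→φ3] = [8, 9]
r4 m[φ0→R] = [63, 14]
r4 m[φ0→E] = [9, 2]
r4 m[φ1→E] = [56, 16]
r4 m[φ1→K] = [36, 63]
r4 m[φ2→S] = [288, 336]
r4 m[φ2→K] = [72, 48]
r4 m[φ2→N] = [56, 42]
r4 m[φ3→N] = [5, 8]
r4 m[R→φ0] = [1, 1]
r4 m[S→φ2] = [1, 1]
r4 m[E→φ0] = [56, 16]
r4 m[E→φ1] = [9, 2]
r4 m[K→φ1] = [72, 48]
r4 m[K→φ2] = [36, 63]
r4 m[N→φ2] = [5, 8]
r4 m[N→φ3] = [56, 42]
r5 m[φ0→R] = [504, 112]
r5 m[φ0→E] = [9, 2]
r5 m[φ1→E] = [336, 96]
r5 m[φ1→K] = [36, 63]
r5 m[φ2→S] = [2592, 3024]
r5 m[φ2→K] = [72, 48]
r5 m[φ2→N] = [504, 378]
r5 m[φ3→N] = [5, 8]
r5 m[R→φ0] = [1, 1]
r5 m[S→φ2] = [1, 1]
r5 m[E→φ0] = [56, 16]
r5 m[E→φ1] = [9, 2]
r5 m[K→φ1] = [72, 48]
r5 m[K→φ2] = [36, 63]
r5 m[N→φ2] = [5, 8]
r5 m[N→φ3] = [56, 42]
r6 m[φ0→R] = [504, 112]
r6 m[φ0→E] = [9, 2]
r6 m[φ1→E] = [336, 96]
r6 m[φ1→K] = [36, 63]
r6 m[φ2→S] = [2592, 3024]
r6 m[φ2→K] = [72, 48]
r6 m[φ2→N] = [504, 378]
r6 m[φ3→N] = [5, 8]
r6 m[R→φ0] = [1, 1]
r6 m[S→φ2] = [1, 1]
r6 m[E→φ0] = [336, 96]
r6 m[E→φ1] = [9, 2]
r6 m[K→φ1] = [72, 48]
r6 m[K→φ2] = [36, 63]
r6 m[N→φ2] = [5, 8]
r6 m[N→φ3] = [504, 378]
r7 m[φ0→R] = [3024, 672]
r7 m[φ0→E] = [9, 2]
r7 m[φ1→E] = [336, 96]
r7 m[φ1→K] = [36, 63]
r7 m[φ2→S] = [2592, 3024]
r7 m[φ2→K] = [72, 48]
r7 m[φ2→N] = [504, 378]
r7 m[φ3→N] = [5, 8]
r7 m[R→φ0] = [1, 1]
r7 m[S→φ2] = [1, 1]
r7 m[E→φ0] = [336, 96]
r7 m[E→φ1] = [9, 2]
r7 m[K→φ1] = [72, 48]
r7 m[K→φ2] = [36, 63]
r7 m[N→φ2] = [5, 8]
r7 m[N→φ3] = [504, 378]
r8 m[φ0→R] = [3024, 672]
r8 m[φ0→E] = [9, 2]
r8 m[φ1→E] = [336, 96]
r8 m[φ1→K] = [36, 63]
r8 m[φ2→S] = [2592, 3024]
r8 m[φ2→K] = [72, 48]
r8 m[φ2→N] = [504, 378]
r8 m[φ3→N] = [5, 8]
r8 m[R→φ0] = [1, 1]
r8 m[S→φ2] = [1, 1]
r8 m[E→φ0] = [336, 96]
r8 m[E→φ1] = [9, 2]
r8 m[K→φ1] = [72, 48]
r8 m[K→φ2] = [36, 63]
r8 m[N→φ2] = [5, 8]
r8 m[N→φ3] = [504, 378]
fixed point reached at round 8
traceback from R: (R=0, S=1, E=0, K=1, N=1), score=3024

assignment: (R=0, S=1, E=0, K=1, N=1); score = 3024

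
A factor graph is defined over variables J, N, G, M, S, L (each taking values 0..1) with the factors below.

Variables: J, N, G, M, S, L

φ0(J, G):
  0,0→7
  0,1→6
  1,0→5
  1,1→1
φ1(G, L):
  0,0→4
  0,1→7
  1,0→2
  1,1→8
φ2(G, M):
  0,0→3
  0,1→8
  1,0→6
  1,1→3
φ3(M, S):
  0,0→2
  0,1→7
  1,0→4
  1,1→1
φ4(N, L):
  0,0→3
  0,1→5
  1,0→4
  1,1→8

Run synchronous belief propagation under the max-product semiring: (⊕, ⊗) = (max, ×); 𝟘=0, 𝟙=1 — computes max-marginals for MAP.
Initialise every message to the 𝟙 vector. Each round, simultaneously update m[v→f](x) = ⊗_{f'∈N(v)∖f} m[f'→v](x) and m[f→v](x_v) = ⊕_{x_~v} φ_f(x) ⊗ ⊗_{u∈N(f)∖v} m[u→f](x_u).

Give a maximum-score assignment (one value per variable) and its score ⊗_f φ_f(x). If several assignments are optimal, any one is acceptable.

init: all messages = 𝟙 over 2 values
r1 m[φ0→J] = [7, 5]
r1 m[φ0→G] = [7, 6]
r1 m[φ1→G] = [7, 8]
r1 m[φ1→L] = [4, 8]
r1 m[φ2→G] = [8, 6]
r1 m[φ2→M] = [6, 8]
r1 m[φ3→M] = [7, 4]
r1 m[φ3→S] = [4, 7]
r1 m[φ4→N] = [5, 8]
r1 m[φ4→L] = [4, 8]
r1 m[J→φ0] = [1, 1]
r1 m[N→φ4] = [1, 1]
r1 m[G→φ0] = [1, 1]
r1 m[G→φ1] = [1, 1]
r1 m[G→φ2] = [1, 1]
r1 m[M→φ2] = [1, 1]
r1 m[M→φ3] = [1, 1]
r1 m[S→φ3] = [1, 1]
r1 m[L→φ1] = [1, 1]
r1 m[L→φ4] = [1, 1]
r2 m[φ0→J] = [7, 5]
r2 m[φ0→G] = [7, 6]
r2 m[φ1→G] = [7, 8]
r2 m[φ1→L] = [4, 8]
r2 m[φ2→G] = [8, 6]
r2 m[φ2→M] = [6, 8]
r2 m[φ3→M] = [7, 4]
r2 m[φ3→S] = [4, 7]
r2 m[φ4→N] = [5, 8]
r2 m[φ4→L] = [4, 8]
r2 m[J→φ0] = [1, 1]
r2 m[N→φ4] = [1, 1]
r2 m[G→φ0] = [56, 48]
r2 m[G→φ1] = [56, 36]
r2 m[G→φ2] = [49, 48]
r2 m[M→φ2] = [7, 4]
r2 m[M→φ3] = [6, 8]
r2 m[S→φ3] = [1, 1]
r2 m[L→φ1] = [4, 8]
r2 m[L→φ4] = [4, 8]
r3 m[φ0→J] = [392, 280]
r3 m[φ0→G] = [7, 6]
r3 m[φ1→G] = [56, 64]
r3 m[φ1→L] = [224, 392]
r3 m[φ2→G] = [32, 42]
r3 m[φ2→M] = [288, 392]
r3 m[φ3→M] = [7, 4]
r3 m[φ3→S] = [32, 42]
r3 m[φ4→N] = [40, 64]
r3 m[φ4→L] = [4, 8]
r3 m[J→φ0] = [1, 1]
r3 m[N→φ4] = [1, 1]
r3 m[G→φ0] = [56, 48]
r3 m[G→φ1] = [56, 36]
r3 m[G→φ2] = [49, 48]
r3 m[M→φ2] = [7, 4]
r3 m[M→φ3] = [6, 8]
r3 m[S→φ3] = [1, 1]
r3 m[L→φ1] = [4, 8]
r3 m[L→φ4] = [4, 8]
r4 m[φ0→J] = [392, 280]
r4 m[φ0→G] = [7, 6]
r4 m[φ1→G] = [56, 64]
r4 m[φ1→L] = [224, 392]
r4 m[φ2→G] = [32, 42]
r4 m[φ2→M] = [288, 392]
r4 m[φ3→M] = [7, 4]
r4 m[φ3→S] = [32, 42]
r4 m[φ4→N] = [40, 64]
r4 m[φ4→L] = [4, 8]
r4 m[J→φ0] = [1, 1]
r4 m[N→φ4] = [1, 1]
r4 m[G→φ0] = [1792, 2688]
r4 m[G→φ1] = [224, 252]
r4 m[G→φ2] = [392, 384]
r4 m[M→φ2] = [7, 4]
r4 m[M→φ3] = [288, 392]
r4 m[S→φ3] = [1, 1]
r4 m[L→φ1] = [4, 8]
r4 m[L→φ4] = [224, 392]
r5 m[φ0→J] = [16128, 8960]
r5 m[φ0→G] = [7, 6]
r5 m[φ1→G] = [56, 64]
r5 m[φ1→L] = [896, 2016]
r5 m[φ2→G] = [32, 42]
r5 m[φ2→M] = [2304, 3136]
r5 m[φ3→M] = [7, 4]
r5 m[φ3→S] = [1568, 2016]
r5 m[φ4→N] = [1960, 3136]
r5 m[φ4→L] = [4, 8]
r5 m[J→φ0] = [1, 1]
r5 m[N→φ4] = [1, 1]
r5 m[G→φ0] = [1792, 2688]
r5 m[G→φ1] = [224, 252]
r5 m[G→φ2] = [392, 384]
r5 m[M→φ2] = [7, 4]
r5 m[M→φ3] = [288, 392]
r5 m[S→φ3] = [1, 1]
r5 m[L→φ1] = [4, 8]
r5 m[L→φ4] = [224, 392]
r6 m[φ0→J] = [16128, 8960]
r6 m[φ0→G] = [7, 6]
r6 m[φ1→G] = [56, 64]
r6 m[φ1→L] = [896, 2016]
r6 m[φ2→G] = [32, 42]
r6 m[φ2→M] = [2304, 3136]
r6 m[φ3→M] = [7, 4]
r6 m[φ3→S] = [1568, 2016]
r6 m[φ4→N] = [1960, 3136]
r6 m[φ4→L] = [4, 8]
r6 m[J→φ0] = [1, 1]
r6 m[N→φ4] = [1, 1]
r6 m[G→φ0] = [1792, 2688]
r6 m[G→φ1] = [224, 252]
r6 m[G→φ2] = [392, 384]
r6 m[M→φ2] = [7, 4]
r6 m[M→φ3] = [2304, 3136]
r6 m[S→φ3] = [1, 1]
r6 m[L→φ1] = [4, 8]
r6 m[L→φ4] = [896, 2016]
r7 m[φ0→J] = [16128, 8960]
r7 m[φ0→G] = [7, 6]
r7 m[φ1→G] = [56, 64]
r7 m[φ1→L] = [896, 2016]
r7 m[φ2→G] = [32, 42]
r7 m[φ2→M] = [2304, 3136]
r7 m[φ3→M] = [7, 4]
r7 m[φ3→S] = [12544, 16128]
r7 m[φ4→N] = [10080, 16128]
r7 m[φ4→L] = [4, 8]
r7 m[J→φ0] = [1, 1]
r7 m[N→φ4] = [1, 1]
r7 m[G→φ0] = [1792, 2688]
r7 m[G→φ1] = [224, 252]
r7 m[G→φ2] = [392, 384]
r7 m[M→φ2] = [7, 4]
r7 m[M→φ3] = [2304, 3136]
r7 m[S→φ3] = [1, 1]
r7 m[L→φ1] = [4, 8]
r7 m[L→φ4] = [896, 2016]
r8 m[φ0→J] = [16128, 8960]
r8 m[φ0→G] = [7, 6]
r8 m[φ1→G] = [56, 64]
r8 m[φ1→L] = [896, 2016]
r8 m[φ2→G] = [32, 42]
r8 m[φ2→M] = [2304, 3136]
r8 m[φ3→M] = [7, 4]
r8 m[φ3→S] = [12544, 16128]
r8 m[φ4→N] = [10080, 16128]
r8 m[φ4→L] = [4, 8]
r8 m[J→φ0] = [1, 1]
r8 m[N→φ4] = [1, 1]
r8 m[G→φ0] = [1792, 2688]
r8 m[G→φ1] = [224, 252]
r8 m[G→φ2] = [392, 384]
r8 m[M→φ2] = [7, 4]
r8 m[M→φ3] = [2304, 3136]
r8 m[S→φ3] = [1, 1]
r8 m[L→φ1] = [4, 8]
r8 m[L→φ4] = [896, 2016]
fixed point reached at round 8
traceback from J: (J=0, N=1, G=1, M=0, S=1, L=1), score=16128

assignment: (J=0, N=1, G=1, M=0, S=1, L=1); score = 16128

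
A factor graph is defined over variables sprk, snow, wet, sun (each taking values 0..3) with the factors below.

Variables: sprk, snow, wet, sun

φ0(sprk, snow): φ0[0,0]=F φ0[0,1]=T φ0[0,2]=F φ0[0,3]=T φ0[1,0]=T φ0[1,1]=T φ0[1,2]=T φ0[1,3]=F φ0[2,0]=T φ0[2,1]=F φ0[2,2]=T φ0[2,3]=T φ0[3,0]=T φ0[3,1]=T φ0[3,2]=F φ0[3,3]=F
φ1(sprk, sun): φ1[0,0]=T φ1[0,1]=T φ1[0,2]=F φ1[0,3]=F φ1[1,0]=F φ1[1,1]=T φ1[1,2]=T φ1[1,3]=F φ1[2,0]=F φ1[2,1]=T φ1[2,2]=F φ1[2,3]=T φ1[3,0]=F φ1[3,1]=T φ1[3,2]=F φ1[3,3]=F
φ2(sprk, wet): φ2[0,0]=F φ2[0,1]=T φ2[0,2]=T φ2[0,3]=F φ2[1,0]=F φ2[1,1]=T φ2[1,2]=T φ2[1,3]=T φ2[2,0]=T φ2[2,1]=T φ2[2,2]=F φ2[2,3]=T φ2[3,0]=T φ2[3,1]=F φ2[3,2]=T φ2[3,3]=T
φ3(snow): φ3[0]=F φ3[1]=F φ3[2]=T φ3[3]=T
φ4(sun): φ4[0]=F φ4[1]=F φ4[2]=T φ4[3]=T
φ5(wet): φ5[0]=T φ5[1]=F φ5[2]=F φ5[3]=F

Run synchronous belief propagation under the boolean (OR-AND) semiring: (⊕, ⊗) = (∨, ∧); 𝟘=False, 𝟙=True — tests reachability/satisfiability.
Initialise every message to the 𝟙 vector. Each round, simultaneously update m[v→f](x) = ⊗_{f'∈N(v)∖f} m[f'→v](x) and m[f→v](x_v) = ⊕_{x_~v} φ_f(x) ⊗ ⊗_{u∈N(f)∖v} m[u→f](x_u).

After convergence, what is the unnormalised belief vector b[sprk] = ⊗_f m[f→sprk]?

init: all messages = 𝟙 over 4 values
r1 m[φ0→sprk] = [T, T, T, T]
r1 m[φ0→snow] = [T, T, T, T]
r1 m[φ1→sprk] = [T, T, T, T]
r1 m[φ1→sun] = [T, T, T, T]
r1 m[φ2→sprk] = [T, T, T, T]
r1 m[φ2→wet] = [T, T, T, T]
r1 m[φ3→snow] = [F, F, T, T]
r1 m[φ4→sun] = [F, F, T, T]
r1 m[φ5→wet] = [T, F, F, F]
r1 m[sprk→φ0] = [T, T, T, T]
r1 m[sprk→φ1] = [T, T, T, T]
r1 m[sprk→φ2] = [T, T, T, T]
r1 m[snow→φ0] = [T, T, T, T]
r1 m[snow→φ3] = [T, T, T, T]
r1 m[wet→φ2] = [T, T, T, T]
r1 m[wet→φ5] = [T, T, T, T]
r1 m[sun→φ1] = [T, T, T, T]
r1 m[sun→φ4] = [T, T, T, T]
r2 m[φ0→sprk] = [T, T, T, T]
r2 m[φ0→snow] = [T, T, T, T]
r2 m[φ1→sprk] = [T, T, T, T]
r2 m[φ1→sun] = [T, T, T, T]
r2 m[φ2→sprk] = [T, T, T, T]
r2 m[φ2→wet] = [T, T, T, T]
r2 m[φ3→snow] = [F, F, T, T]
r2 m[φ4→sun] = [F, F, T, T]
r2 m[φ5→wet] = [T, F, F, F]
r2 m[sprk→φ0] = [T, T, T, T]
r2 m[sprk→φ1] = [T, T, T, T]
r2 m[sprk→φ2] = [T, T, T, T]
r2 m[snow→φ0] = [F, F, T, T]
r2 m[snow→φ3] = [T, T, T, T]
r2 m[wet→φ2] = [T, F, F, F]
r2 m[wet→φ5] = [T, T, T, T]
r2 m[sun→φ1] = [F, F, T, T]
r2 m[sun→φ4] = [T, T, T, T]
r3 m[φ0→sprk] = [T, T, T, F]
r3 m[φ0→snow] = [T, T, T, T]
r3 m[φ1→sprk] = [F, T, T, F]
r3 m[φ1→sun] = [T, T, T, T]
r3 m[φ2→sprk] = [F, F, T, T]
r3 m[φ2→wet] = [T, T, T, T]
r3 m[φ3→snow] = [F, F, T, T]
r3 m[φ4→sun] = [F, F, T, T]
r3 m[φ5→wet] = [T, F, F, F]
r3 m[sprk→φ0] = [T, T, T, T]
r3 m[sprk→φ1] = [T, T, T, T]
r3 m[sprk→φ2] = [T, T, T, T]
r3 m[snow→φ0] = [F, F, T, T]
r3 m[snow→φ3] = [T, T, T, T]
r3 m[wet→φ2] = [T, F, F, F]
r3 m[wet→φ5] = [T, T, T, T]
r3 m[sun→φ1] = [F, F, T, T]
r3 m[sun→φ4] = [T, T, T, T]
r4 m[φ0→sprk] = [T, T, T, F]
r4 m[φ0→snow] = [T, T, T, T]
r4 m[φ1→sprk] = [F, T, T, F]
r4 m[φ1→sun] = [T, T, T, T]
r4 m[φ2→sprk] = [F, F, T, T]
r4 m[φ2→wet] = [T, T, T, T]
r4 m[φ3→snow] = [F, F, T, T]
r4 m[φ4→sun] = [F, F, T, T]
r4 m[φ5→wet] = [T, F, F, F]
r4 m[sprk→φ0] = [F, F, T, F]
r4 m[sprk→φ1] = [F, F, T, F]
r4 m[sprk→φ2] = [F, T, T, F]
r4 m[snow→φ0] = [F, F, T, T]
r4 m[snow→φ3] = [T, T, T, T]
r4 m[wet→φ2] = [T, F, F, F]
r4 m[wet→φ5] = [T, T, T, T]
r4 m[sun→φ1] = [F, F, T, T]
r4 m[sun→φ4] = [T, T, T, T]
r5 m[φ0→sprk] = [T, T, T, F]
r5 m[φ0→snow] = [T, F, T, T]
r5 m[φ1→sprk] = [F, T, T, F]
r5 m[φ1→sun] = [F, T, F, T]
r5 m[φ2→sprk] = [F, F, T, T]
r5 m[φ2→wet] = [T, T, T, T]
r5 m[φ3→snow] = [F, F, T, T]
r5 m[φ4→sun] = [F, F, T, T]
r5 m[φ5→wet] = [T, F, F, F]
r5 m[sprk→φ0] = [F, F, T, F]
r5 m[sprk→φ1] = [F, F, T, F]
r5 m[sprk→φ2] = [F, T, T, F]
r5 m[snow→φ0] = [F, F, T, T]
r5 m[snow→φ3] = [T, T, T, T]
r5 m[wet→φ2] = [T, F, F, F]
r5 m[wet→φ5] = [T, T, T, T]
r5 m[sun→φ1] = [F, F, T, T]
r5 m[sun→φ4] = [T, T, T, T]
r6 m[φ0→sprk] = [T, T, T, F]
r6 m[φ0→snow] = [T, F, T, T]
r6 m[φ1→sprk] = [F, T, T, F]
r6 m[φ1→sun] = [F, T, F, T]
r6 m[φ2→sprk] = [F, F, T, T]
r6 m[φ2→wet] = [T, T, T, T]
r6 m[φ3→snow] = [F, F, T, T]
r6 m[φ4→sun] = [F, F, T, T]
r6 m[φ5→wet] = [T, F, F, F]
r6 m[sprk→φ0] = [F, F, T, F]
r6 m[sprk→φ1] = [F, F, T, F]
r6 m[sprk→φ2] = [F, T, T, F]
r6 m[snow→φ0] = [F, F, T, T]
r6 m[snow→φ3] = [T, F, T, T]
r6 m[wet→φ2] = [T, F, F, F]
r6 m[wet→φ5] = [T, T, T, T]
r6 m[sun→φ1] = [F, F, T, T]
r6 m[sun→φ4] = [F, T, F, T]
r7 m[φ0→sprk] = [T, T, T, F]
r7 m[φ0→snow] = [T, F, T, T]
r7 m[φ1→sprk] = [F, T, T, F]
r7 m[φ1→sun] = [F, T, F, T]
r7 m[φ2→sprk] = [F, F, T, T]
r7 m[φ2→wet] = [T, T, T, T]
r7 m[φ3→snow] = [F, F, T, T]
r7 m[φ4→sun] = [F, F, T, T]
r7 m[φ5→wet] = [T, F, F, F]
r7 m[sprk→φ0] = [F, F, T, F]
r7 m[sprk→φ1] = [F, F, T, F]
r7 m[sprk→φ2] = [F, T, T, F]
r7 m[snow→φ0] = [F, F, T, T]
r7 m[snow→φ3] = [T, F, T, T]
r7 m[wet→φ2] = [T, F, F, F]
r7 m[wet→φ5] = [T, T, T, T]
r7 m[sun→φ1] = [F, F, T, T]
r7 m[sun→φ4] = [F, T, F, T]
fixed point reached at round 7
b[sprk] = ⊗ incoming = [F, F, T, F]

b[sprk] = [F, F, T, F]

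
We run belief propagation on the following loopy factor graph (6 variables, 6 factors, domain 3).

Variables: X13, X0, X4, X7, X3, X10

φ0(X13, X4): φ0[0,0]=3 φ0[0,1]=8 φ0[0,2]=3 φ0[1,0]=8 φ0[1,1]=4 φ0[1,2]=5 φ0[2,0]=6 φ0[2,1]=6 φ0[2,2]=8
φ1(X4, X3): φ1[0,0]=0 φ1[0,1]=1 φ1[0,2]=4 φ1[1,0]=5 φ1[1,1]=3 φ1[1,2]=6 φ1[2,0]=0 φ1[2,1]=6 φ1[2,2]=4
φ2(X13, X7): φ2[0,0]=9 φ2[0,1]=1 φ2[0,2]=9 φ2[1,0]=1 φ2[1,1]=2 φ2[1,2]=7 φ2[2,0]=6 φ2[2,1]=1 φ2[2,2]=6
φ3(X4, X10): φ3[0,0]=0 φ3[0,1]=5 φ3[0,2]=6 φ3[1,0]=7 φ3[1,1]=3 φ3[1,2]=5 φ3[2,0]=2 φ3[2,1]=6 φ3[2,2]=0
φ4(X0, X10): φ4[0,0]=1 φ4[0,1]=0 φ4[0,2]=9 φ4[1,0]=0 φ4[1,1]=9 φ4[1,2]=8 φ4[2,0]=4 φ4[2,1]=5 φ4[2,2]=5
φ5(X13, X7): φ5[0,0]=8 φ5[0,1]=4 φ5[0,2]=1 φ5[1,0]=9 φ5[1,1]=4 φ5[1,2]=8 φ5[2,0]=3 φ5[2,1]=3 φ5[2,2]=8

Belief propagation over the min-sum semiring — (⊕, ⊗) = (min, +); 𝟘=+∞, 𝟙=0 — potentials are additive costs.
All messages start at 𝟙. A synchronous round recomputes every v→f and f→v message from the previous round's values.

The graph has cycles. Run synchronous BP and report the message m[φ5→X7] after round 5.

init: all messages = 𝟙 over 3 values
r1 m[φ0→X13] = [3, 4, 6]
r1 m[φ0→X4] = [3, 4, 3]
r1 m[φ1→X4] = [0, 3, 0]
r1 m[φ1→X3] = [0, 1, 4]
r1 m[φ2→X13] = [1, 1, 1]
r1 m[φ2→X7] = [1, 1, 6]
r1 m[φ3→X4] = [0, 3, 0]
r1 m[φ3→X10] = [0, 3, 0]
r1 m[φ4→X0] = [0, 0, 4]
r1 m[φ4→X10] = [0, 0, 5]
r1 m[φ5→X13] = [1, 4, 3]
r1 m[φ5→X7] = [3, 3, 1]
r1 m[X13→φ0] = [0, 0, 0]
r1 m[X13→φ2] = [0, 0, 0]
r1 m[X13→φ5] = [0, 0, 0]
r1 m[X0→φ4] = [0, 0, 0]
r1 m[X4→φ0] = [0, 0, 0]
r1 m[X4→φ1] = [0, 0, 0]
r1 m[X4→φ3] = [0, 0, 0]
r1 m[X7→φ2] = [0, 0, 0]
r1 m[X7→φ5] = [0, 0, 0]
r1 m[X3→φ1] = [0, 0, 0]
r1 m[X10→φ3] = [0, 0, 0]
r1 m[X10→φ4] = [0, 0, 0]
r2 m[φ0→X13] = [3, 4, 6]
r2 m[φ0→X4] = [3, 4, 3]
r2 m[φ1→X4] = [0, 3, 0]
r2 m[φ1→X3] = [0, 1, 4]
r2 m[φ2→X13] = [1, 1, 1]
r2 m[φ2→X7] = [1, 1, 6]
r2 m[φ3→X4] = [0, 3, 0]
r2 m[φ3→X10] = [0, 3, 0]
r2 m[φ4→X0] = [0, 0, 4]
r2 m[φ4→X10] = [0, 0, 5]
r2 m[φ5→X13] = [1, 4, 3]
r2 m[φ5→X7] = [3, 3, 1]
r2 m[X13→φ0] = [2, 5, 4]
r2 m[X13→φ2] = [4, 8, 9]
r2 m[X13→φ5] = [4, 5, 7]
r2 m[X0→φ4] = [0, 0, 0]
r2 m[X4→φ0] = [0, 6, 0]
r2 m[X4→φ1] = [3, 7, 3]
r2 m[X4→φ3] = [3, 7, 3]
r2 m[X7→φ2] = [3, 3, 1]
r2 m[X7→φ5] = [1, 1, 6]
r2 m[X3→φ1] = [0, 0, 0]
r2 m[X10→φ3] = [0, 0, 5]
r2 m[X10→φ4] = [0, 3, 0]
r3 m[φ0→X13] = [3, 5, 6]
r3 m[φ0→X4] = [5, 9, 5]
r3 m[φ1→X4] = [0, 3, 0]
r3 m[φ1→X3] = [3, 4, 7]
r3 m[φ2→X13] = [4, 4, 4]
r3 m[φ2→X7] = [9, 5, 13]
r3 m[φ3→X4] = [0, 3, 2]
r3 m[φ3→X10] = [3, 8, 3]
r3 m[φ4→X0] = [1, 0, 4]
r3 m[φ4→X10] = [0, 0, 5]
r3 m[φ5→X13] = [5, 5, 4]
r3 m[φ5→X7] = [10, 8, 5]
r3 m[X13→φ0] = [2, 5, 4]
r3 m[X13→φ2] = [4, 8, 9]
r3 m[X13→φ5] = [4, 5, 7]
r3 m[X0→φ4] = [0, 0, 0]
r3 m[X4→φ0] = [0, 6, 0]
r3 m[X4→φ1] = [3, 7, 3]
r3 m[X4→φ3] = [3, 7, 3]
r3 m[X7→φ2] = [3, 3, 1]
r3 m[X7→φ5] = [1, 1, 6]
r3 m[X3→φ1] = [0, 0, 0]
r3 m[X10→φ3] = [0, 0, 5]
r3 m[X10→φ4] = [0, 3, 0]
r4 m[φ0→X13] = [3, 5, 6]
r4 m[φ0→X4] = [5, 9, 5]
r4 m[φ1→X4] = [0, 3, 0]
r4 m[φ1→X3] = [3, 4, 7]
r4 m[φ2→X13] = [4, 4, 4]
r4 m[φ2→X7] = [9, 5, 13]
r4 m[φ3→X4] = [0, 3, 2]
r4 m[φ3→X10] = [3, 8, 3]
r4 m[φ4→X0] = [1, 0, 4]
r4 m[φ4→X10] = [0, 0, 5]
r4 m[φ5→X13] = [5, 5, 4]
r4 m[φ5→X7] = [10, 8, 5]
r4 m[X13→φ0] = [9, 9, 8]
r4 m[X13→φ2] = [8, 10, 10]
r4 m[X13→φ5] = [7, 9, 10]
r4 m[X0→φ4] = [0, 0, 0]
r4 m[X4→φ0] = [0, 6, 2]
r4 m[X4→φ1] = [5, 12, 7]
r4 m[X4→φ3] = [5, 12, 5]
r4 m[X7→φ2] = [10, 8, 5]
r4 m[X7→φ5] = [9, 5, 13]
r4 m[X3→φ1] = [0, 0, 0]
r4 m[X10→φ3] = [0, 0, 5]
r4 m[X10→φ4] = [3, 8, 3]
r5 m[φ0→X13] = [3, 7, 6]
r5 m[φ0→X4] = [12, 13, 12]
r5 m[φ1→X4] = [0, 3, 0]
r5 m[φ1→X3] = [5, 6, 9]
r5 m[φ2→X13] = [9, 10, 9]
r5 m[φ2→X7] = [11, 9, 16]
r5 m[φ3→X4] = [0, 3, 2]
r5 m[φ3→X10] = [5, 10, 5]
r5 m[φ4→X0] = [4, 3, 7]
r5 m[φ4→X10] = [0, 0, 5]
r5 m[φ5→X13] = [9, 9, 8]
r5 m[φ5→X7] = [13, 11, 8]
r5 m[X13→φ0] = [9, 9, 8]
r5 m[X13→φ2] = [8, 10, 10]
r5 m[X13→φ5] = [7, 9, 10]
r5 m[X0→φ4] = [0, 0, 0]
r5 m[X4→φ0] = [0, 6, 2]
r5 m[X4→φ1] = [5, 12, 7]
r5 m[X4→φ3] = [5, 12, 5]
r5 m[X7→φ2] = [10, 8, 5]
r5 m[X7→φ5] = [9, 5, 13]
r5 m[X3→φ1] = [0, 0, 0]
r5 m[X10→φ3] = [0, 0, 5]
r5 m[X10→φ4] = [3, 8, 3]

message @ round 5 = [13, 11, 8]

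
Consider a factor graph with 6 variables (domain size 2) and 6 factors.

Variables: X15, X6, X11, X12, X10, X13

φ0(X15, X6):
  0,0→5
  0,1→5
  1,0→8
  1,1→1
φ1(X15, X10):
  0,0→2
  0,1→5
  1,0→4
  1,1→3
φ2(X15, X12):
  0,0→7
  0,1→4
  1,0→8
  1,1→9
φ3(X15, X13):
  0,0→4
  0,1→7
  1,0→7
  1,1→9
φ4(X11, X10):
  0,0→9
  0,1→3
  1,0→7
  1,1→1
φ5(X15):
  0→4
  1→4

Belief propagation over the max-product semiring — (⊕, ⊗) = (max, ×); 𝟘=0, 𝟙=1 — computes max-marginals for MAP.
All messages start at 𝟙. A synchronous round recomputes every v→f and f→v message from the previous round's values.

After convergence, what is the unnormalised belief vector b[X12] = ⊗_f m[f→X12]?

b[X12] = [82944, 93312]

init: all messages = 𝟙 over 2 values
r1 m[φ0→X15] = [5, 8]
r1 m[φ0→X6] = [8, 5]
r1 m[φ1→X15] = [5, 4]
r1 m[φ1→X10] = [4, 5]
r1 m[φ2→X15] = [7, 9]
r1 m[φ2→X12] = [8, 9]
r1 m[φ3→X15] = [7, 9]
r1 m[φ3→X13] = [7, 9]
r1 m[φ4→X11] = [9, 7]
r1 m[φ4→X10] = [9, 3]
r1 m[φ5→X15] = [4, 4]
r1 m[X15→φ0] = [1, 1]
r1 m[X15→φ1] = [1, 1]
r1 m[X15→φ2] = [1, 1]
r1 m[X15→φ3] = [1, 1]
r1 m[X15→φ5] = [1, 1]
r1 m[X6→φ0] = [1, 1]
r1 m[X11→φ4] = [1, 1]
r1 m[X12→φ2] = [1, 1]
r1 m[X10→φ1] = [1, 1]
r1 m[X10→φ4] = [1, 1]
r1 m[X13→φ3] = [1, 1]
r2 m[φ0→X15] = [5, 8]
r2 m[φ0→X6] = [8, 5]
r2 m[φ1→X15] = [5, 4]
r2 m[φ1→X10] = [4, 5]
r2 m[φ2→X15] = [7, 9]
r2 m[φ2→X12] = [8, 9]
r2 m[φ3→X15] = [7, 9]
r2 m[φ3→X13] = [7, 9]
r2 m[φ4→X11] = [9, 7]
r2 m[φ4→X10] = [9, 3]
r2 m[φ5→X15] = [4, 4]
r2 m[X15→φ0] = [980, 1296]
r2 m[X15→φ1] = [980, 2592]
r2 m[X15→φ2] = [700, 1152]
r2 m[X15→φ3] = [700, 1152]
r2 m[X15→φ5] = [1225, 2592]
r2 m[X6→φ0] = [1, 1]
r2 m[X11→φ4] = [1, 1]
r2 m[X12→φ2] = [1, 1]
r2 m[X10→φ1] = [9, 3]
r2 m[X10→φ4] = [4, 5]
r2 m[X13→φ3] = [1, 1]
r3 m[φ0→X15] = [5, 8]
r3 m[φ0→X6] = [10368, 4900]
r3 m[φ1→X15] = [18, 36]
r3 m[φ1→X10] = [10368, 7776]
r3 m[φ2→X15] = [7, 9]
r3 m[φ2→X12] = [9216, 10368]
r3 m[φ3→X15] = [7, 9]
r3 m[φ3→X13] = [8064, 10368]
r3 m[φ4→X11] = [36, 28]
r3 m[φ4→X10] = [9, 3]
r3 m[φ5→X15] = [4, 4]
r3 m[X15→φ0] = [980, 1296]
r3 m[X15→φ1] = [980, 2592]
r3 m[X15→φ2] = [700, 1152]
r3 m[X15→φ3] = [700, 1152]
r3 m[X15→φ5] = [1225, 2592]
r3 m[X6→φ0] = [1, 1]
r3 m[X11→φ4] = [1, 1]
r3 m[X12→φ2] = [1, 1]
r3 m[X10→φ1] = [9, 3]
r3 m[X10→φ4] = [4, 5]
r3 m[X13→φ3] = [1, 1]
r4 m[φ0→X15] = [5, 8]
r4 m[φ0→X6] = [10368, 4900]
r4 m[φ1→X15] = [18, 36]
r4 m[φ1→X10] = [10368, 7776]
r4 m[φ2→X15] = [7, 9]
r4 m[φ2→X12] = [9216, 10368]
r4 m[φ3→X15] = [7, 9]
r4 m[φ3→X13] = [8064, 10368]
r4 m[φ4→X11] = [36, 28]
r4 m[φ4→X10] = [9, 3]
r4 m[φ5→X15] = [4, 4]
r4 m[X15→φ0] = [3528, 11664]
r4 m[X15→φ1] = [980, 2592]
r4 m[X15→φ2] = [2520, 10368]
r4 m[X15→φ3] = [2520, 10368]
r4 m[X15→φ5] = [4410, 23328]
r4 m[X6→φ0] = [1, 1]
r4 m[X11→φ4] = [1, 1]
r4 m[X12→φ2] = [1, 1]
r4 m[X10→φ1] = [9, 3]
r4 m[X10→φ4] = [10368, 7776]
r4 m[X13→φ3] = [1, 1]
r5 m[φ0→X15] = [5, 8]
r5 m[φ0→X6] = [93312, 17640]
r5 m[φ1→X15] = [18, 36]
r5 m[φ1→X10] = [10368, 7776]
r5 m[φ2→X15] = [7, 9]
r5 m[φ2→X12] = [82944, 93312]
r5 m[φ3→X15] = [7, 9]
r5 m[φ3→X13] = [72576, 93312]
r5 m[φ4→X11] = [93312, 72576]
r5 m[φ4→X10] = [9, 3]
r5 m[φ5→X15] = [4, 4]
r5 m[X15→φ0] = [3528, 11664]
r5 m[X15→φ1] = [980, 2592]
r5 m[X15→φ2] = [2520, 10368]
r5 m[X15→φ3] = [2520, 10368]
r5 m[X15→φ5] = [4410, 23328]
r5 m[X6→φ0] = [1, 1]
r5 m[X11→φ4] = [1, 1]
r5 m[X12→φ2] = [1, 1]
r5 m[X10→φ1] = [9, 3]
r5 m[X10→φ4] = [10368, 7776]
r5 m[X13→φ3] = [1, 1]
r6 m[φ0→X15] = [5, 8]
r6 m[φ0→X6] = [93312, 17640]
r6 m[φ1→X15] = [18, 36]
r6 m[φ1→X10] = [10368, 7776]
r6 m[φ2→X15] = [7, 9]
r6 m[φ2→X12] = [82944, 93312]
r6 m[φ3→X15] = [7, 9]
r6 m[φ3→X13] = [72576, 93312]
r6 m[φ4→X11] = [93312, 72576]
r6 m[φ4→X10] = [9, 3]
r6 m[φ5→X15] = [4, 4]
r6 m[X15→φ0] = [3528, 11664]
r6 m[X15→φ1] = [980, 2592]
r6 m[X15→φ2] = [2520, 10368]
r6 m[X15→φ3] = [2520, 10368]
r6 m[X15→φ5] = [4410, 23328]
r6 m[X6→φ0] = [1, 1]
r6 m[X11→φ4] = [1, 1]
r6 m[X12→φ2] = [1, 1]
r6 m[X10→φ1] = [9, 3]
r6 m[X10→φ4] = [10368, 7776]
r6 m[X13→φ3] = [1, 1]
fixed point reached at round 6
b[X12] = ⊗ incoming = [82944, 93312]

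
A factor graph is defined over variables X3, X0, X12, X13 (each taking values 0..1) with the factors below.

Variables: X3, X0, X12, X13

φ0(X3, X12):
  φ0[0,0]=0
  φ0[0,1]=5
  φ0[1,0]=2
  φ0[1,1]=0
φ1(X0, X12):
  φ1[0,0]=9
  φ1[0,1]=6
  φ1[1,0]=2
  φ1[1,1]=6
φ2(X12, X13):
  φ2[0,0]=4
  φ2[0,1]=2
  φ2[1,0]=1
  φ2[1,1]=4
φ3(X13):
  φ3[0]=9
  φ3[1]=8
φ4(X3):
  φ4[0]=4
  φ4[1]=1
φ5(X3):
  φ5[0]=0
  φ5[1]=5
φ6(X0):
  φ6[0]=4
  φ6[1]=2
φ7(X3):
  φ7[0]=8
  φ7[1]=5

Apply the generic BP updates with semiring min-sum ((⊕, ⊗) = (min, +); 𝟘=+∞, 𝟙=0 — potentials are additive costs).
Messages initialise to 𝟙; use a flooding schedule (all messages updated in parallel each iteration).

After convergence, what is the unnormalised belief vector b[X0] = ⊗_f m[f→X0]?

b[X0] = [31, 26]

init: all messages = 𝟙 over 2 values
r1 m[φ0→X3] = [0, 0]
r1 m[φ0→X12] = [0, 0]
r1 m[φ1→X0] = [6, 2]
r1 m[φ1→X12] = [2, 6]
r1 m[φ2→X12] = [2, 1]
r1 m[φ2→X13] = [1, 2]
r1 m[φ3→X13] = [9, 8]
r1 m[φ4→X3] = [4, 1]
r1 m[φ5→X3] = [0, 5]
r1 m[φ6→X0] = [4, 2]
r1 m[φ7→X3] = [8, 5]
r1 m[X3→φ0] = [0, 0]
r1 m[X3→φ4] = [0, 0]
r1 m[X3→φ5] = [0, 0]
r1 m[X3→φ7] = [0, 0]
r1 m[X0→φ1] = [0, 0]
r1 m[X0→φ6] = [0, 0]
r1 m[X12→φ0] = [0, 0]
r1 m[X12→φ1] = [0, 0]
r1 m[X12→φ2] = [0, 0]
r1 m[X13→φ2] = [0, 0]
r1 m[X13→φ3] = [0, 0]
r2 m[φ0→X3] = [0, 0]
r2 m[φ0→X12] = [0, 0]
r2 m[φ1→X0] = [6, 2]
r2 m[φ1→X12] = [2, 6]
r2 m[φ2→X12] = [2, 1]
r2 m[φ2→X13] = [1, 2]
r2 m[φ3→X13] = [9, 8]
r2 m[φ4→X3] = [4, 1]
r2 m[φ5→X3] = [0, 5]
r2 m[φ6→X0] = [4, 2]
r2 m[φ7→X3] = [8, 5]
r2 m[X3→φ0] = [12, 11]
r2 m[X3→φ4] = [8, 10]
r2 m[X3→φ5] = [12, 6]
r2 m[X3→φ7] = [4, 6]
r2 m[X0→φ1] = [4, 2]
r2 m[X0→φ6] = [6, 2]
r2 m[X12→φ0] = [4, 7]
r2 m[X12→φ1] = [2, 1]
r2 m[X12→φ2] = [2, 6]
r2 m[X13→φ2] = [9, 8]
r2 m[X13→φ3] = [1, 2]
r3 m[φ0→X3] = [4, 6]
r3 m[φ0→X12] = [12, 11]
r3 m[φ1→X0] = [7, 4]
r3 m[φ1→X12] = [4, 8]
r3 m[φ2→X12] = [10, 10]
r3 m[φ2→X13] = [6, 4]
r3 m[φ3→X13] = [9, 8]
r3 m[φ4→X3] = [4, 1]
r3 m[φ5→X3] = [0, 5]
r3 m[φ6→X0] = [4, 2]
r3 m[φ7→X3] = [8, 5]
r3 m[X3→φ0] = [12, 11]
r3 m[X3→φ4] = [8, 10]
r3 m[X3→φ5] = [12, 6]
r3 m[X3→φ7] = [4, 6]
r3 m[X0→φ1] = [4, 2]
r3 m[X0→φ6] = [6, 2]
r3 m[X12→φ0] = [4, 7]
r3 m[X12→φ1] = [2, 1]
r3 m[X12→φ2] = [2, 6]
r3 m[X13→φ2] = [9, 8]
r3 m[X13→φ3] = [1, 2]
r4 m[φ0→X3] = [4, 6]
r4 m[φ0→X12] = [12, 11]
r4 m[φ1→X0] = [7, 4]
r4 m[φ1→X12] = [4, 8]
r4 m[φ2→X12] = [10, 10]
r4 m[φ2→X13] = [6, 4]
r4 m[φ3→X13] = [9, 8]
r4 m[φ4→X3] = [4, 1]
r4 m[φ5→X3] = [0, 5]
r4 m[φ6→X0] = [4, 2]
r4 m[φ7→X3] = [8, 5]
r4 m[X3→φ0] = [12, 11]
r4 m[X3→φ4] = [12, 16]
r4 m[X3→φ5] = [16, 12]
r4 m[X3→φ7] = [8, 12]
r4 m[X0→φ1] = [4, 2]
r4 m[X0→φ6] = [7, 4]
r4 m[X12→φ0] = [14, 18]
r4 m[X12→φ1] = [22, 21]
r4 m[X12→φ2] = [16, 19]
r4 m[X13→φ2] = [9, 8]
r4 m[X13→φ3] = [6, 4]
r5 m[φ0→X3] = [14, 16]
r5 m[φ0→X12] = [12, 11]
r5 m[φ1→X0] = [27, 24]
r5 m[φ1→X12] = [4, 8]
r5 m[φ2→X12] = [10, 10]
r5 m[φ2→X13] = [20, 18]
r5 m[φ3→X13] = [9, 8]
r5 m[φ4→X3] = [4, 1]
r5 m[φ5→X3] = [0, 5]
r5 m[φ6→X0] = [4, 2]
r5 m[φ7→X3] = [8, 5]
r5 m[X3→φ0] = [12, 11]
r5 m[X3→φ4] = [12, 16]
r5 m[X3→φ5] = [16, 12]
r5 m[X3→φ7] = [8, 12]
r5 m[X0→φ1] = [4, 2]
r5 m[X0→φ6] = [7, 4]
r5 m[X12→φ0] = [14, 18]
r5 m[X12→φ1] = [22, 21]
r5 m[X12→φ2] = [16, 19]
r5 m[X13→φ2] = [9, 8]
r5 m[X13→φ3] = [6, 4]
r6 m[φ0→X3] = [14, 16]
r6 m[φ0→X12] = [12, 11]
r6 m[φ1→X0] = [27, 24]
r6 m[φ1→X12] = [4, 8]
r6 m[φ2→X12] = [10, 10]
r6 m[φ2→X13] = [20, 18]
r6 m[φ3→X13] = [9, 8]
r6 m[φ4→X3] = [4, 1]
r6 m[φ5→X3] = [0, 5]
r6 m[φ6→X0] = [4, 2]
r6 m[φ7→X3] = [8, 5]
r6 m[X3→φ0] = [12, 11]
r6 m[X3→φ4] = [22, 26]
r6 m[X3→φ5] = [26, 22]
r6 m[X3→φ7] = [18, 22]
r6 m[X0→φ1] = [4, 2]
r6 m[X0→φ6] = [27, 24]
r6 m[X12→φ0] = [14, 18]
r6 m[X12→φ1] = [22, 21]
r6 m[X12→φ2] = [16, 19]
r6 m[X13→φ2] = [9, 8]
r6 m[X13→φ3] = [20, 18]
r7 m[φ0→X3] = [14, 16]
r7 m[φ0→X12] = [12, 11]
r7 m[φ1→X0] = [27, 24]
r7 m[φ1→X12] = [4, 8]
r7 m[φ2→X12] = [10, 10]
r7 m[φ2→X13] = [20, 18]
r7 m[φ3→X13] = [9, 8]
r7 m[φ4→X3] = [4, 1]
r7 m[φ5→X3] = [0, 5]
r7 m[φ6→X0] = [4, 2]
r7 m[φ7→X3] = [8, 5]
r7 m[X3→φ0] = [12, 11]
r7 m[X3→φ4] = [22, 26]
r7 m[X3→φ5] = [26, 22]
r7 m[X3→φ7] = [18, 22]
r7 m[X0→φ1] = [4, 2]
r7 m[X0→φ6] = [27, 24]
r7 m[X12→φ0] = [14, 18]
r7 m[X12→φ1] = [22, 21]
r7 m[X12→φ2] = [16, 19]
r7 m[X13→φ2] = [9, 8]
r7 m[X13→φ3] = [20, 18]
fixed point reached at round 7
b[X0] = ⊗ incoming = [31, 26]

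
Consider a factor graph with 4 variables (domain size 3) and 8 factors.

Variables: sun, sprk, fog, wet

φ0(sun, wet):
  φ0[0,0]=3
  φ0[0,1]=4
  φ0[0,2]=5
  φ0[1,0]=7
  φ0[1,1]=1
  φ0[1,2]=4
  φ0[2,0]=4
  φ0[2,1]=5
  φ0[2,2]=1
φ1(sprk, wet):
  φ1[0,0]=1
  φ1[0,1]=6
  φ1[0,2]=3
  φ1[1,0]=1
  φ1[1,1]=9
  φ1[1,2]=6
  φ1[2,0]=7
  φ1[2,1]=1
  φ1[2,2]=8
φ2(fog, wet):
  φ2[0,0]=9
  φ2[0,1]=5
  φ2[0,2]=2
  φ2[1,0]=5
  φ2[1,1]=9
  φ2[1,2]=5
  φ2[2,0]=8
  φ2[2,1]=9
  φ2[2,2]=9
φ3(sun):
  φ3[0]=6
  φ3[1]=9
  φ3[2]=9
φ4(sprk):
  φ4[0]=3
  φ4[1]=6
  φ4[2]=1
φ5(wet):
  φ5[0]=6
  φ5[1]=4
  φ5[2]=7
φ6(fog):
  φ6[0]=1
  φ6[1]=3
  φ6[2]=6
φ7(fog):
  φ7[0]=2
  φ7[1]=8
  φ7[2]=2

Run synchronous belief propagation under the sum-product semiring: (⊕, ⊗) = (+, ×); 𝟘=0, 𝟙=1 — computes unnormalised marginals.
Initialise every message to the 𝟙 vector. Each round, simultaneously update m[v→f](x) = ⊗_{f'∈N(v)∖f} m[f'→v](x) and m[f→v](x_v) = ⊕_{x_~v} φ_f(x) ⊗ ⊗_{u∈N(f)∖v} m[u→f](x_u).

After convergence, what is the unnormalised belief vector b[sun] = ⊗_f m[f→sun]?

init: all messages = 𝟙 over 3 values
r1 m[φ0→sun] = [12, 12, 10]
r1 m[φ0→wet] = [14, 10, 10]
r1 m[φ1→sprk] = [10, 16, 16]
r1 m[φ1→wet] = [9, 16, 17]
r1 m[φ2→fog] = [16, 19, 26]
r1 m[φ2→wet] = [22, 23, 16]
r1 m[φ3→sun] = [6, 9, 9]
r1 m[φ4→sprk] = [3, 6, 1]
r1 m[φ5→wet] = [6, 4, 7]
r1 m[φ6→fog] = [1, 3, 6]
r1 m[φ7→fog] = [2, 8, 2]
r1 m[sun→φ0] = [1, 1, 1]
r1 m[sun→φ3] = [1, 1, 1]
r1 m[sprk→φ1] = [1, 1, 1]
r1 m[sprk→φ4] = [1, 1, 1]
r1 m[fog→φ2] = [1, 1, 1]
r1 m[fog→φ6] = [1, 1, 1]
r1 m[fog→φ7] = [1, 1, 1]
r1 m[wet→φ0] = [1, 1, 1]
r1 m[wet→φ1] = [1, 1, 1]
r1 m[wet→φ2] = [1, 1, 1]
r1 m[wet→φ5] = [1, 1, 1]
r2 m[φ0→sun] = [12, 12, 10]
r2 m[φ0→wet] = [14, 10, 10]
r2 m[φ1→sprk] = [10, 16, 16]
r2 m[φ1→wet] = [9, 16, 17]
r2 m[φ2→fog] = [16, 19, 26]
r2 m[φ2→wet] = [22, 23, 16]
r2 m[φ3→sun] = [6, 9, 9]
r2 m[φ4→sprk] = [3, 6, 1]
r2 m[φ5→wet] = [6, 4, 7]
r2 m[φ6→fog] = [1, 3, 6]
r2 m[φ7→fog] = [2, 8, 2]
r2 m[sun→φ0] = [6, 9, 9]
r2 m[sun→φ3] = [12, 12, 10]
r2 m[sprk→φ1] = [3, 6, 1]
r2 m[sprk→φ4] = [10, 16, 16]
r2 m[fog→φ2] = [2, 24, 12]
r2 m[fog→φ6] = [32, 152, 52]
r2 m[fog→φ7] = [16, 57, 156]
r2 m[wet→φ0] = [1188, 1472, 1904]
r2 m[wet→φ1] = [1848, 920, 1120]
r2 m[wet→φ2] = [756, 640, 1190]
r2 m[wet→φ5] = [2772, 3680, 2720]
r3 m[φ0→sun] = [18972, 17404, 14016]
r3 m[φ0→wet] = [117, 78, 75]
r3 m[φ1→sprk] = [10728, 16848, 22816]
r3 m[φ1→wet] = [16, 73, 53]
r3 m[φ2→fog] = [12384, 15490, 22518]
r3 m[φ2→wet] = [234, 334, 232]
r3 m[φ3→sun] = [6, 9, 9]
r3 m[φ4→sprk] = [3, 6, 1]
r3 m[φ5→wet] = [6, 4, 7]
r3 m[φ6→fog] = [1, 3, 6]
r3 m[φ7→fog] = [2, 8, 2]
r3 m[sun→φ0] = [6, 9, 9]
r3 m[sun→φ3] = [12, 12, 10]
r3 m[sprk→φ1] = [3, 6, 1]
r3 m[sprk→φ4] = [10, 16, 16]
r3 m[fog→φ2] = [2, 24, 12]
r3 m[fog→φ6] = [32, 152, 52]
r3 m[fog→φ7] = [16, 57, 156]
r3 m[wet→φ0] = [1188, 1472, 1904]
r3 m[wet→φ1] = [1848, 920, 1120]
r3 m[wet→φ2] = [756, 640, 1190]
r3 m[wet→φ5] = [2772, 3680, 2720]
r4 m[φ0→sun] = [18972, 17404, 14016]
r4 m[φ0→wet] = [117, 78, 75]
r4 m[φ1→sprk] = [10728, 16848, 22816]
r4 m[φ1→wet] = [16, 73, 53]
r4 m[φ2→fog] = [12384, 15490, 22518]
r4 m[φ2→wet] = [234, 334, 232]
r4 m[φ3→sun] = [6, 9, 9]
r4 m[φ4→sprk] = [3, 6, 1]
r4 m[φ5→wet] = [6, 4, 7]
r4 m[φ6→fog] = [1, 3, 6]
r4 m[φ7→fog] = [2, 8, 2]
r4 m[sun→φ0] = [6, 9, 9]
r4 m[sun→φ3] = [18972, 17404, 14016]
r4 m[sprk→φ1] = [3, 6, 1]
r4 m[sprk→φ4] = [10728, 16848, 22816]
r4 m[fog→φ2] = [2, 24, 12]
r4 m[fog→φ6] = [24768, 123920, 45036]
r4 m[fog→φ7] = [12384, 46470, 135108]
r4 m[wet→φ0] = [22464, 97528, 86072]
r4 m[wet→φ1] = [164268, 104208, 121800]
r4 m[wet→φ2] = [11232, 22776, 27825]
r4 m[wet→φ5] = [438048, 1901796, 922200]
r5 m[φ0→sun] = [887864, 599064, 663568]
r5 m[φ0→wet] = [117, 78, 75]
r5 m[φ1→sprk] = [1154916, 1832940, 2228484]
r5 m[φ1→wet] = [16, 73, 53]
r5 m[φ2→fog] = [270618, 400269, 545265]
r5 m[φ2→wet] = [234, 334, 232]
r5 m[φ3→sun] = [6, 9, 9]
r5 m[φ4→sprk] = [3, 6, 1]
r5 m[φ5→wet] = [6, 4, 7]
r5 m[φ6→fog] = [1, 3, 6]
r5 m[φ7→fog] = [2, 8, 2]
r5 m[sun→φ0] = [6, 9, 9]
r5 m[sun→φ3] = [18972, 17404, 14016]
r5 m[sprk→φ1] = [3, 6, 1]
r5 m[sprk→φ4] = [10728, 16848, 22816]
r5 m[fog→φ2] = [2, 24, 12]
r5 m[fog→φ6] = [24768, 123920, 45036]
r5 m[fog→φ7] = [12384, 46470, 135108]
r5 m[wet→φ0] = [22464, 97528, 86072]
r5 m[wet→φ1] = [164268, 104208, 121800]
r5 m[wet→φ2] = [11232, 22776, 27825]
r5 m[wet→φ5] = [438048, 1901796, 922200]
r6 m[φ0→sun] = [887864, 599064, 663568]
r6 m[φ0→wet] = [117, 78, 75]
r6 m[φ1→sprk] = [1154916, 1832940, 2228484]
r6 m[φ1→wet] = [16, 73, 53]
r6 m[φ2→fog] = [270618, 400269, 545265]
r6 m[φ2→wet] = [234, 334, 232]
r6 m[φ3→sun] = [6, 9, 9]
r6 m[φ4→sprk] = [3, 6, 1]
r6 m[φ5→wet] = [6, 4, 7]
r6 m[φ6→fog] = [1, 3, 6]
r6 m[φ7→fog] = [2, 8, 2]
r6 m[sun→φ0] = [6, 9, 9]
r6 m[sun→φ3] = [887864, 599064, 663568]
r6 m[sprk→φ1] = [3, 6, 1]
r6 m[sprk→φ4] = [1154916, 1832940, 2228484]
r6 m[fog→φ2] = [2, 24, 12]
r6 m[fog→φ6] = [541236, 3202152, 1090530]
r6 m[fog→φ7] = [270618, 1200807, 3271590]
r6 m[wet→φ0] = [22464, 97528, 86072]
r6 m[wet→φ1] = [164268, 104208, 121800]
r6 m[wet→φ2] = [11232, 22776, 27825]
r6 m[wet→φ5] = [438048, 1901796, 922200]
r7 m[φ0→sun] = [887864, 599064, 663568]
r7 m[φ0→wet] = [117, 78, 75]
r7 m[φ1→sprk] = [1154916, 1832940, 2228484]
r7 m[φ1→wet] = [16, 73, 53]
r7 m[φ2→fog] = [270618, 400269, 545265]
r7 m[φ2→wet] = [234, 334, 232]
r7 m[φ3→sun] = [6, 9, 9]
r7 m[φ4→sprk] = [3, 6, 1]
r7 m[φ5→wet] = [6, 4, 7]
r7 m[φ6→fog] = [1, 3, 6]
r7 m[φ7→fog] = [2, 8, 2]
r7 m[sun→φ0] = [6, 9, 9]
r7 m[sun→φ3] = [887864, 599064, 663568]
r7 m[sprk→φ1] = [3, 6, 1]
r7 m[sprk→φ4] = [1154916, 1832940, 2228484]
r7 m[fog→φ2] = [2, 24, 12]
r7 m[fog→φ6] = [541236, 3202152, 1090530]
r7 m[fog→φ7] = [270618, 1200807, 3271590]
r7 m[wet→φ0] = [22464, 97528, 86072]
r7 m[wet→φ1] = [164268, 104208, 121800]
r7 m[wet→φ2] = [11232, 22776, 27825]
r7 m[wet→φ5] = [438048, 1901796, 922200]
fixed point reached at round 7
b[sun] = ⊗ incoming = [5327184, 5391576, 5972112]

b[sun] = [5327184, 5391576, 5972112]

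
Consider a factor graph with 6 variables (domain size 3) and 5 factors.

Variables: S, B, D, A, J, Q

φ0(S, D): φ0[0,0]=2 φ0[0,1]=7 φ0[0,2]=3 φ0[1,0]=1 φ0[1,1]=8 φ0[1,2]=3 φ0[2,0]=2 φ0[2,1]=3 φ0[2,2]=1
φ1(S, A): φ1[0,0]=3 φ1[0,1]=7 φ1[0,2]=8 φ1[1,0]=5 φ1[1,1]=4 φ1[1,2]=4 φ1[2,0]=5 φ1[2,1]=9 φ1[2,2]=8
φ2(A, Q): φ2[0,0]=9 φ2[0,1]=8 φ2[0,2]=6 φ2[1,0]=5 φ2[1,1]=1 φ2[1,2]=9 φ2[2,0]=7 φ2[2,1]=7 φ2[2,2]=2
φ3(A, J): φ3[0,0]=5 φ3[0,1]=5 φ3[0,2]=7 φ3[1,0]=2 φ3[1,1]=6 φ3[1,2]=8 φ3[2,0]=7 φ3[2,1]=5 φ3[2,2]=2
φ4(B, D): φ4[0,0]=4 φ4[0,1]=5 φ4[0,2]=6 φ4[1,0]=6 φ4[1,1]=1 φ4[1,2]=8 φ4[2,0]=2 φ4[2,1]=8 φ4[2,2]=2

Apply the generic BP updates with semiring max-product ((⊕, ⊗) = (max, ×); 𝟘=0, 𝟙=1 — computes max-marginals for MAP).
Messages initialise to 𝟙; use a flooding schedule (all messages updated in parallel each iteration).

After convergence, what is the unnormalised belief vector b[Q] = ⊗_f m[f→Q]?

b[Q] = [21952, 21952, 28224]

init: all messages = 𝟙 over 3 values
r1 m[φ0→S] = [7, 8, 3]
r1 m[φ0→D] = [2, 8, 3]
r1 m[φ1→S] = [8, 5, 9]
r1 m[φ1→A] = [5, 9, 8]
r1 m[φ2→A] = [9, 9, 7]
r1 m[φ2→Q] = [9, 8, 9]
r1 m[φ3→A] = [7, 8, 7]
r1 m[φ3→J] = [7, 6, 8]
r1 m[φ4→B] = [6, 8, 8]
r1 m[φ4→D] = [6, 8, 8]
r1 m[S→φ0] = [1, 1, 1]
r1 m[S→φ1] = [1, 1, 1]
r1 m[B→φ4] = [1, 1, 1]
r1 m[D→φ0] = [1, 1, 1]
r1 m[D→φ4] = [1, 1, 1]
r1 m[A→φ1] = [1, 1, 1]
r1 m[A→φ2] = [1, 1, 1]
r1 m[A→φ3] = [1, 1, 1]
r1 m[J→φ3] = [1, 1, 1]
r1 m[Q→φ2] = [1, 1, 1]
r2 m[φ0→S] = [7, 8, 3]
r2 m[φ0→D] = [2, 8, 3]
r2 m[φ1→S] = [8, 5, 9]
r2 m[φ1→A] = [5, 9, 8]
r2 m[φ2→A] = [9, 9, 7]
r2 m[φ2→Q] = [9, 8, 9]
r2 m[φ3→A] = [7, 8, 7]
r2 m[φ3→J] = [7, 6, 8]
r2 m[φ4→B] = [6, 8, 8]
r2 m[φ4→D] = [6, 8, 8]
r2 m[S→φ0] = [8, 5, 9]
r2 m[S→φ1] = [7, 8, 3]
r2 m[B→φ4] = [1, 1, 1]
r2 m[D→φ0] = [6, 8, 8]
r2 m[D→φ4] = [2, 8, 3]
r2 m[A→φ1] = [63, 72, 49]
r2 m[A→φ2] = [35, 72, 56]
r2 m[A→φ3] = [45, 81, 56]
r2 m[J→φ3] = [1, 1, 1]
r2 m[Q→φ2] = [1, 1, 1]
r3 m[φ0→S] = [56, 64, 24]
r3 m[φ0→D] = [18, 56, 24]
r3 m[φ1→S] = [504, 315, 648]
r3 m[φ1→A] = [40, 49, 56]
r3 m[φ2→A] = [9, 9, 7]
r3 m[φ2→Q] = [392, 392, 648]
r3 m[φ3→A] = [7, 8, 7]
r3 m[φ3→J] = [392, 486, 648]
r3 m[φ4→B] = [40, 24, 64]
r3 m[φ4→D] = [6, 8, 8]
r3 m[S→φ0] = [8, 5, 9]
r3 m[S→φ1] = [7, 8, 3]
r3 m[B→φ4] = [1, 1, 1]
r3 m[D→φ0] = [6, 8, 8]
r3 m[D→φ4] = [2, 8, 3]
r3 m[A→φ1] = [63, 72, 49]
r3 m[A→φ2] = [35, 72, 56]
r3 m[A→φ3] = [45, 81, 56]
r3 m[J→φ3] = [1, 1, 1]
r3 m[Q→φ2] = [1, 1, 1]
r4 m[φ0→S] = [56, 64, 24]
r4 m[φ0→D] = [18, 56, 24]
r4 m[φ1→S] = [504, 315, 648]
r4 m[φ1→A] = [40, 49, 56]
r4 m[φ2→A] = [9, 9, 7]
r4 m[φ2→Q] = [392, 392, 648]
r4 m[φ3→A] = [7, 8, 7]
r4 m[φ3→J] = [392, 486, 648]
r4 m[φ4→B] = [40, 24, 64]
r4 m[φ4→D] = [6, 8, 8]
r4 m[S→φ0] = [504, 315, 648]
r4 m[S→φ1] = [56, 64, 24]
r4 m[B→φ4] = [1, 1, 1]
r4 m[D→φ0] = [6, 8, 8]
r4 m[D→φ4] = [18, 56, 24]
r4 m[A→φ1] = [63, 72, 49]
r4 m[A→φ2] = [280, 392, 392]
r4 m[A→φ3] = [360, 441, 392]
r4 m[J→φ3] = [1, 1, 1]
r4 m[Q→φ2] = [1, 1, 1]
r5 m[φ0→S] = [56, 64, 24]
r5 m[φ0→D] = [1296, 3528, 1512]
r5 m[φ1→S] = [504, 315, 648]
r5 m[φ1→A] = [320, 392, 448]
r5 m[φ2→A] = [9, 9, 7]
r5 m[φ2→Q] = [2744, 2744, 3528]
r5 m[φ3→A] = [7, 8, 7]
r5 m[φ3→J] = [2744, 2646, 3528]
r5 m[φ4→B] = [280, 192, 448]
r5 m[φ4→D] = [6, 8, 8]
r5 m[S→φ0] = [504, 315, 648]
r5 m[S→φ1] = [56, 64, 24]
r5 m[B→φ4] = [1, 1, 1]
r5 m[D→φ0] = [6, 8, 8]
r5 m[D→φ4] = [18, 56, 24]
r5 m[A→φ1] = [63, 72, 49]
r5 m[A→φ2] = [280, 392, 392]
r5 m[A→φ3] = [360, 441, 392]
r5 m[J→φ3] = [1, 1, 1]
r5 m[Q→φ2] = [1, 1, 1]
r6 m[φ0→S] = [56, 64, 24]
r6 m[φ0→D] = [1296, 3528, 1512]
r6 m[φ1→S] = [504, 315, 648]
r6 m[φ1→A] = [320, 392, 448]
r6 m[φ2→A] = [9, 9, 7]
r6 m[φ2→Q] = [2744, 2744, 3528]
r6 m[φ3→A] = [7, 8, 7]
r6 m[φ3→J] = [2744, 2646, 3528]
r6 m[φ4→B] = [280, 192, 448]
r6 m[φ4→D] = [6, 8, 8]
r6 m[S→φ0] = [504, 315, 648]
r6 m[S→φ1] = [56, 64, 24]
r6 m[B→φ4] = [1, 1, 1]
r6 m[D→φ0] = [6, 8, 8]
r6 m[D→φ4] = [1296, 3528, 1512]
r6 m[A→φ1] = [63, 72, 49]
r6 m[A→φ2] = [2240, 3136, 3136]
r6 m[A→φ3] = [2880, 3528, 3136]
r6 m[J→φ3] = [1, 1, 1]
r6 m[Q→φ2] = [1, 1, 1]
r7 m[φ0→S] = [56, 64, 24]
r7 m[φ0→D] = [1296, 3528, 1512]
r7 m[φ1→S] = [504, 315, 648]
r7 m[φ1→A] = [320, 392, 448]
r7 m[φ2→A] = [9, 9, 7]
r7 m[φ2→Q] = [21952, 21952, 28224]
r7 m[φ3→A] = [7, 8, 7]
r7 m[φ3→J] = [21952, 21168, 28224]
r7 m[φ4→B] = [17640, 12096, 28224]
r7 m[φ4→D] = [6, 8, 8]
r7 m[S→φ0] = [504, 315, 648]
r7 m[S→φ1] = [56, 64, 24]
r7 m[B→φ4] = [1, 1, 1]
r7 m[D→φ0] = [6, 8, 8]
r7 m[D→φ4] = [1296, 3528, 1512]
r7 m[A→φ1] = [63, 72, 49]
r7 m[A→φ2] = [2240, 3136, 3136]
r7 m[A→φ3] = [2880, 3528, 3136]
r7 m[J→φ3] = [1, 1, 1]
r7 m[Q→φ2] = [1, 1, 1]
r8 m[φ0→S] = [56, 64, 24]
r8 m[φ0→D] = [1296, 3528, 1512]
r8 m[φ1→S] = [504, 315, 648]
r8 m[φ1→A] = [320, 392, 448]
r8 m[φ2→A] = [9, 9, 7]
r8 m[φ2→Q] = [21952, 21952, 28224]
r8 m[φ3→A] = [7, 8, 7]
r8 m[φ3→J] = [21952, 21168, 28224]
r8 m[φ4→B] = [17640, 12096, 28224]
r8 m[φ4→D] = [6, 8, 8]
r8 m[S→φ0] = [504, 315, 648]
r8 m[S→φ1] = [56, 64, 24]
r8 m[B→φ4] = [1, 1, 1]
r8 m[D→φ0] = [6, 8, 8]
r8 m[D→φ4] = [1296, 3528, 1512]
r8 m[A→φ1] = [63, 72, 49]
r8 m[A→φ2] = [2240, 3136, 3136]
r8 m[A→φ3] = [2880, 3528, 3136]
r8 m[J→φ3] = [1, 1, 1]
r8 m[Q→φ2] = [1, 1, 1]
fixed point reached at round 8
b[Q] = ⊗ incoming = [21952, 21952, 28224]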